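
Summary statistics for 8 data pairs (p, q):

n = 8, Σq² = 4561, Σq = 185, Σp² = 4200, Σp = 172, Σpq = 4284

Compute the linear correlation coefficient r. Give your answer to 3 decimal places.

0.813

r = (nΣpq − ΣpΣq) / √[(nΣp² − (Σp)²)(nΣq² − (Σq)²)]
Numerator: 8×4284 − 172×185 = 2452
Denominator: √[(33600 − 29584)(36488 − 34225)] = √[4016 × 2263] = 3014.6655
r = 2452 / 3014.6655 ≈ 0.813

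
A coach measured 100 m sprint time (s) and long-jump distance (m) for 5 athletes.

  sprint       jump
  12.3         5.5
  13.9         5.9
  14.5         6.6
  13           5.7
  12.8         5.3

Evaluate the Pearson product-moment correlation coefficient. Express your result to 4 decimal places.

n = 5, Σx = 66.5, Σy = 29, Σx² = 887.59, Σy² = 169.2, Σxy = 387.3
nΣxy − ΣxΣy = 1936.5 − 1928.5 = 8
nΣx² − (Σx)² = 4437.95 − 4422.25 = 15.7; nΣy² − (Σy)² = 846 − 841 = 5
r = 8 / √(15.7 × 5) = 8 / 8.8600 ≈ 0.9029

0.9029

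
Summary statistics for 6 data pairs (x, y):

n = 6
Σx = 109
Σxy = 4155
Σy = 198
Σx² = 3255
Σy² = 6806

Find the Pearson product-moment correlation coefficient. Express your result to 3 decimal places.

0.948

r = (nΣxy − ΣxΣy) / √[(nΣx² − (Σx)²)(nΣy² − (Σy)²)]
Numerator: 6×4155 − 109×198 = 3348
Denominator: √[(19530 − 11881)(40836 − 39204)] = √[7649 × 1632] = 3533.1527
r = 3348 / 3533.1527 ≈ 0.948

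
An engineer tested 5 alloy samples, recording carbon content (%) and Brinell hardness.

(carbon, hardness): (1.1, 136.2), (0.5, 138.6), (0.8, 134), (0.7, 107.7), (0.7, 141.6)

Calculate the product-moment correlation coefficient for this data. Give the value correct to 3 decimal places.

0.056

n = 5, Σx = 3.8, Σy = 658.1, Σx² = 3.08, Σy² = 87366.25, Σxy = 500.83
nΣxy − ΣxΣy = 2504.15 − 2500.78 = 3.37
nΣx² − (Σx)² = 15.4 − 14.44 = 0.96; nΣy² − (Σy)² = 436831.25 − 433095.61 = 3735.64
r = 3.37 / √(0.96 × 3735.64) = 3.37 / 59.8850 ≈ 0.056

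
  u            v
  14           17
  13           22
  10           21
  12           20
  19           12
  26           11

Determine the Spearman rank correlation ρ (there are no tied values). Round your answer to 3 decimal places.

-0.829

Rank u: 4, 3, 1, 2, 5, 6
Rank v: 3, 6, 5, 4, 2, 1
d = rank(u) − rank(v): 1, -3, -4, -2, 3, 5; Σd² = 64
ρ = 1 − 6Σd² / [n(n²−1)] = 1 − 6×64 / (6×35) = 1 − 384/210 ≈ -0.829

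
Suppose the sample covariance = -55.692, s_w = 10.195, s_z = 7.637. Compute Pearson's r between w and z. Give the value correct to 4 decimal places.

-0.7153

r = Cov(w,z) / (s_w · s_z) = -55.692 / (10.195 × 7.637)
  = -55.692 / 77.8592 ≈ -0.7153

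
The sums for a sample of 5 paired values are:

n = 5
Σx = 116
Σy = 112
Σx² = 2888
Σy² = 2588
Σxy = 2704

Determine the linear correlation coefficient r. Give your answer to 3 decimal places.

0.846

r = (nΣxy − ΣxΣy) / √[(nΣx² − (Σx)²)(nΣy² − (Σy)²)]
Numerator: 5×2704 − 116×112 = 528
Denominator: √[(14440 − 13456)(12940 − 12544)] = √[984 × 396] = 624.2307
r = 528 / 624.2307 ≈ 0.846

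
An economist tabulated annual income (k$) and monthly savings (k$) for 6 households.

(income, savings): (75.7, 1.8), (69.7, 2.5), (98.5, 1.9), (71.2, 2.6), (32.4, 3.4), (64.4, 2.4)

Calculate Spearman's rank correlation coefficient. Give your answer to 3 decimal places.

Rank income: 5, 3, 6, 4, 1, 2
Rank savings: 1, 4, 2, 5, 6, 3
d = rank(income) − rank(savings): 4, -1, 4, -1, -5, -1; Σd² = 60
ρ = 1 − 6Σd² / [n(n²−1)] = 1 − 6×60 / (6×35) = 1 − 360/210 ≈ -0.714

-0.714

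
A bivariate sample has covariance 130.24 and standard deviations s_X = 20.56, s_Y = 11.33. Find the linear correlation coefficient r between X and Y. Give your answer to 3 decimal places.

0.559

r = Cov(X,Y) / (s_X · s_Y) = 130.24 / (20.56 × 11.33)
  = 130.24 / 232.9448 ≈ 0.559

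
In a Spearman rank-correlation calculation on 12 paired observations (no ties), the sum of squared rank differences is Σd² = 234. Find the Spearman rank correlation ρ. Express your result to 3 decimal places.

ρ = 1 − 6Σd² / [n(n²−1)] = 1 − 6×234 / (12×143)
  = 1 − 1404/1716 = 1 − 0.8182 ≈ 0.182

0.182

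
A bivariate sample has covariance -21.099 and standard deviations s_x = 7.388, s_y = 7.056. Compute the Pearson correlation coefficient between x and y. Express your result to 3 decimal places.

-0.405

r = Cov(x,y) / (s_x · s_y) = -21.099 / (7.388 × 7.056)
  = -21.099 / 52.1297 ≈ -0.405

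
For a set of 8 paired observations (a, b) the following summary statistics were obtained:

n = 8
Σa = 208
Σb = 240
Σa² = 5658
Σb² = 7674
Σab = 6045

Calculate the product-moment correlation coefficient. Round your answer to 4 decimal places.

-0.5665

r = (nΣab − ΣaΣb) / √[(nΣa² − (Σa)²)(nΣb² − (Σb)²)]
Numerator: 8×6045 − 208×240 = -1560
Denominator: √[(45264 − 43264)(61392 − 57600)] = √[2000 × 3792] = 2753.9063
r = -1560 / 2753.9063 ≈ -0.5665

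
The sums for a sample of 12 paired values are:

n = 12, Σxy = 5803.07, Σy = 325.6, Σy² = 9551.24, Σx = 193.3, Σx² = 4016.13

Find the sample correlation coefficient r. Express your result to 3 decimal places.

0.694

r = (nΣxy − ΣxΣy) / √[(nΣx² − (Σx)²)(nΣy² − (Σy)²)]
Numerator: 12×5803.07 − 193.3×325.6 = 6698.36
Denominator: √[(48193.56 − 37364.89)(114614.88 − 106015.36)] = √[10828.67 × 8599.52] = 9649.9412
r = 6698.36 / 9649.9412 ≈ 0.694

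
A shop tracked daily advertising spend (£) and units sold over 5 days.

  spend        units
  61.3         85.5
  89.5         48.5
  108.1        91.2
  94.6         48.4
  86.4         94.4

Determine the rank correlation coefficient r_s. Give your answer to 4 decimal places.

Rank spend: 1, 3, 5, 4, 2
Rank units: 3, 2, 4, 1, 5
d = rank(spend) − rank(units): -2, 1, 1, 3, -3; Σd² = 24
ρ = 1 − 6Σd² / [n(n²−1)] = 1 − 6×24 / (5×24) = 1 − 144/120 ≈ -0.2000

-0.2000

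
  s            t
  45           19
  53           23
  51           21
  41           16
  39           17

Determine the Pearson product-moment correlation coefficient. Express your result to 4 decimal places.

n = 5, Σs = 229, Σt = 96, Σs² = 10637, Σt² = 1876, Σst = 4464
nΣst − ΣsΣt = 22320 − 21984 = 336
nΣs² − (Σs)² = 53185 − 52441 = 744; nΣt² − (Σt)² = 9380 − 9216 = 164
r = 336 / √(744 × 164) = 336 / 349.3079 ≈ 0.9619

0.9619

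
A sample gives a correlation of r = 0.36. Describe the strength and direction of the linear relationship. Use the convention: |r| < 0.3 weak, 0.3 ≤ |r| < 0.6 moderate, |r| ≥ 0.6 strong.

moderate positive

r = 0.36 > 0 so the relationship is positive.
|r| = 0.36, which falls in the moderate range.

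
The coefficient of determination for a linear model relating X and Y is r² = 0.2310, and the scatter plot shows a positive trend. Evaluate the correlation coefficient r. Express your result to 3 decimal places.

0.481

|r| = √0.2310 = 0.481
The association is positive, so r = 0.481.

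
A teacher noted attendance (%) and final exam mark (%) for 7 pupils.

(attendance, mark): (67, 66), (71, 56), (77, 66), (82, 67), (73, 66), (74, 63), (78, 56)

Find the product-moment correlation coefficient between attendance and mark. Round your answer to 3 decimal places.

n = 7, Σx = 522, Σy = 440, Σx² = 39072, Σy² = 27798, Σxy = 32822
nΣxy − ΣxΣy = 229754 − 229680 = 74
nΣx² − (Σx)² = 273504 − 272484 = 1020; nΣy² − (Σy)² = 194586 − 193600 = 986
r = 74 / √(1020 × 986) = 74 / 1002.8559 ≈ 0.074

0.074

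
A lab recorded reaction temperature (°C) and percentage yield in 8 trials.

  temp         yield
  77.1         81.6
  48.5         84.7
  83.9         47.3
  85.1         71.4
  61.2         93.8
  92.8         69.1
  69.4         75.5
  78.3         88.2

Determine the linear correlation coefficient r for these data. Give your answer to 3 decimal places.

-0.582

n = 8, Σx = 596.3, Σy = 611.6, Σx² = 45882.41, Σy² = 48220.64, Σxy = 44742.72
nΣxy − ΣxΣy = 357941.76 − 364697.08 = -6755.32
nΣx² − (Σx)² = 367059.28 − 355573.69 = 11485.59; nΣy² − (Σy)² = 385765.12 − 374054.56 = 11710.56
r = -6755.32 / √(11485.59 × 11710.56) = -6755.32 / 11597.5295 ≈ -0.582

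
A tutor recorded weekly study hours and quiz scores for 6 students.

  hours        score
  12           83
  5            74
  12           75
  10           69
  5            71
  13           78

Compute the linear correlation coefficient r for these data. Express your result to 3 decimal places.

0.550

n = 6, Σx = 57, Σy = 450, Σx² = 607, Σy² = 33876, Σxy = 4325
nΣxy − ΣxΣy = 25950 − 25650 = 300
nΣx² − (Σx)² = 3642 − 3249 = 393; nΣy² − (Σy)² = 203256 − 202500 = 756
r = 300 / √(393 × 756) = 300 / 545.0761 ≈ 0.550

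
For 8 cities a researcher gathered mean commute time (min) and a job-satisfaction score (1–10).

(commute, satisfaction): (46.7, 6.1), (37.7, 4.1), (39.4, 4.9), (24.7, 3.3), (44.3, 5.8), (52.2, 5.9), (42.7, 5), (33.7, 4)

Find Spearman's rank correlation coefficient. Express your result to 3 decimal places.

Rank commute: 7, 3, 4, 1, 6, 8, 5, 2
Rank satisfaction: 8, 3, 4, 1, 6, 7, 5, 2
d = rank(commute) − rank(satisfaction): -1, 0, 0, 0, 0, 1, 0, 0; Σd² = 2
ρ = 1 − 6Σd² / [n(n²−1)] = 1 − 6×2 / (8×63) = 1 − 12/504 ≈ 0.976

0.976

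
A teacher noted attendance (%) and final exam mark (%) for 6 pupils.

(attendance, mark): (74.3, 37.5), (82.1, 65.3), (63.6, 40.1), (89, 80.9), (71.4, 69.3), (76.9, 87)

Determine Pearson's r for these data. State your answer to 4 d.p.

0.6278

n = 6, Σx = 457.3, Σy = 380.1, Σx² = 35238.43, Σy² = 26194.65, Σxy = 29536.16
nΣxy − ΣxΣy = 177216.96 − 173819.73 = 3397.23
nΣx² − (Σx)² = 211430.58 − 209123.29 = 2307.29; nΣy² − (Σy)² = 157167.9 − 144476.01 = 12691.89
r = 3397.23 / √(2307.29 × 12691.89) = 3397.23 / 5411.4574 ≈ 0.6278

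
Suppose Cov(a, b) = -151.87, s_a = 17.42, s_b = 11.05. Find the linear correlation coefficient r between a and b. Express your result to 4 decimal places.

r = Cov(a,b) / (s_a · s_b) = -151.87 / (17.42 × 11.05)
  = -151.87 / 192.4910 ≈ -0.7890

-0.7890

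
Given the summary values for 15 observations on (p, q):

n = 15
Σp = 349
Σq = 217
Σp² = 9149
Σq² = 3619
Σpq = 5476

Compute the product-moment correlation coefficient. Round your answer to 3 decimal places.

0.608

r = (nΣpq − ΣpΣq) / √[(nΣp² − (Σp)²)(nΣq² − (Σq)²)]
Numerator: 15×5476 − 349×217 = 6407
Denominator: √[(137235 − 121801)(54285 − 47089)] = √[15434 × 7196] = 10538.6462
r = 6407 / 10538.6462 ≈ 0.608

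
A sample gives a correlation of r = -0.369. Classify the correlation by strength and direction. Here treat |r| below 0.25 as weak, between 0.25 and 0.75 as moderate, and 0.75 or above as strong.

moderate negative

r = -0.369 < 0 so the relationship is negative.
|r| = 0.369, which falls in the moderate range.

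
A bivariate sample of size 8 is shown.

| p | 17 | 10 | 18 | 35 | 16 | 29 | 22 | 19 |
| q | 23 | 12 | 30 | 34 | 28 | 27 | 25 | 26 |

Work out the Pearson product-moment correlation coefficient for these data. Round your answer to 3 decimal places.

0.738

n = 8, Σp = 166, Σq = 205, Σp² = 3880, Σq² = 5543, Σpq = 4516
nΣpq − ΣpΣq = 36128 − 34030 = 2098
nΣp² − (Σp)² = 31040 − 27556 = 3484; nΣq² − (Σq)² = 44344 − 42025 = 2319
r = 2098 / √(3484 × 2319) = 2098 / 2842.4278 ≈ 0.738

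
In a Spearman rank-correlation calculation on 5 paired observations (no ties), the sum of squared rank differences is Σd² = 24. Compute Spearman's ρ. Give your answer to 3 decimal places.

-0.200

ρ = 1 − 6Σd² / [n(n²−1)] = 1 − 6×24 / (5×24)
  = 1 − 144/120 = 1 − 1.2000 ≈ -0.200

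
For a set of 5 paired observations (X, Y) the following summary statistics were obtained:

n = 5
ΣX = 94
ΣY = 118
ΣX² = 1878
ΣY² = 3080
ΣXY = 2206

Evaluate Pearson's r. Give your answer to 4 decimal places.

r = (nΣXY − ΣXΣY) / √[(nΣX² − (ΣX)²)(nΣY² − (ΣY)²)]
Numerator: 5×2206 − 94×118 = -62
Denominator: √[(9390 − 8836)(15400 − 13924)] = √[554 × 1476] = 904.2699
r = -62 / 904.2699 ≈ -0.0686

-0.0686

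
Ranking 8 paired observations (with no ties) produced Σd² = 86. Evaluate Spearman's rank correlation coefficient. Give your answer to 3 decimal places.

-0.024

ρ = 1 − 6Σd² / [n(n²−1)] = 1 − 6×86 / (8×63)
  = 1 − 516/504 = 1 − 1.0238 ≈ -0.024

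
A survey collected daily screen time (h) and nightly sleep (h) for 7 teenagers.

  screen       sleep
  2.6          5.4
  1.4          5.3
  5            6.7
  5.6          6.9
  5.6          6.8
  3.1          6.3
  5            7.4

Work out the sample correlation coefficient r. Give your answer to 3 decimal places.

0.901

n = 7, Σx = 28.3, Σy = 44.8, Σx² = 131.05, Σy² = 290.44, Σxy = 188.21
nΣxy − ΣxΣy = 1317.47 − 1267.84 = 49.63
nΣx² − (Σx)² = 917.35 − 800.89 = 116.46; nΣy² − (Σy)² = 2033.08 − 2007.04 = 26.04
r = 49.63 / √(116.46 × 26.04) = 49.63 / 55.0692 ≈ 0.901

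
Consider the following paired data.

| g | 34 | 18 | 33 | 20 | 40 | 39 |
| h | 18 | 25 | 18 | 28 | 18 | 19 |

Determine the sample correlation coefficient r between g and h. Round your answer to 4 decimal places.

n = 6, Σg = 184, Σh = 126, Σg² = 6090, Σh² = 2742, Σgh = 3677
nΣgh − ΣgΣh = 22062 − 23184 = -1122
nΣg² − (Σg)² = 36540 − 33856 = 2684; nΣh² − (Σh)² = 16452 − 15876 = 576
r = -1122 / √(2684 × 576) = -1122 / 1243.3760 ≈ -0.9024

-0.9024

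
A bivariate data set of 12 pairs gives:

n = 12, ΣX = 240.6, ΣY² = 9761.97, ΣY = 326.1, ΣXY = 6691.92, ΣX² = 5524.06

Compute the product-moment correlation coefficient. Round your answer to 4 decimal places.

0.1935

r = (nΣXY − ΣXΣY) / √[(nΣX² − (ΣX)²)(nΣY² − (ΣY)²)]
Numerator: 12×6691.92 − 240.6×326.1 = 1843.38
Denominator: √[(66288.72 − 57888.36)(117143.64 − 106341.21)] = √[8400.36 × 10802.43] = 9525.9803
r = 1843.38 / 9525.9803 ≈ 0.1935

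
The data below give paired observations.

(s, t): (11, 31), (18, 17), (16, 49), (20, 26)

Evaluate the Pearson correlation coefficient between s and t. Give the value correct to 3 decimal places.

-0.306

n = 4, Σs = 65, Σt = 123, Σs² = 1101, Σt² = 4327, Σst = 1951
nΣst − ΣsΣt = 7804 − 7995 = -191
nΣs² − (Σs)² = 4404 − 4225 = 179; nΣt² − (Σt)² = 17308 − 15129 = 2179
r = -191 / √(179 × 2179) = -191 / 624.5326 ≈ -0.306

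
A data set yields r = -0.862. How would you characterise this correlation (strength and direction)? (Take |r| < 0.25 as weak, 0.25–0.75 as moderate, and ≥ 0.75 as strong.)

strong negative

r = -0.862 < 0 so the relationship is negative.
|r| = 0.862, which falls in the strong range.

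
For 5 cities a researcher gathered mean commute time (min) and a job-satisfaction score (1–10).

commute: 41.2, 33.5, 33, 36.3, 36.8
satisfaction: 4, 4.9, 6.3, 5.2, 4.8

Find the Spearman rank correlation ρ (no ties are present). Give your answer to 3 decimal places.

-0.900

Rank commute: 5, 2, 1, 3, 4
Rank satisfaction: 1, 3, 5, 4, 2
d = rank(commute) − rank(satisfaction): 4, -1, -4, -1, 2; Σd² = 38
ρ = 1 − 6Σd² / [n(n²−1)] = 1 − 6×38 / (5×24) = 1 − 228/120 ≈ -0.900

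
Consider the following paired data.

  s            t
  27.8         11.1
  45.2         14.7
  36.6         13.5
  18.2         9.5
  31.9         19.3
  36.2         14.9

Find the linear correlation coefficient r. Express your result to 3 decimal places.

n = 6, Σs = 195.9, Σt = 83, Σs² = 6814.73, Σt² = 1206.3, Σst = 2795.07
nΣst − ΣsΣt = 16770.42 − 16259.7 = 510.72
nΣs² − (Σs)² = 40888.38 − 38376.81 = 2511.57; nΣt² − (Σt)² = 7237.8 − 6889 = 348.8
r = 510.72 / √(2511.57 × 348.8) = 510.72 / 935.9677 ≈ 0.546

0.546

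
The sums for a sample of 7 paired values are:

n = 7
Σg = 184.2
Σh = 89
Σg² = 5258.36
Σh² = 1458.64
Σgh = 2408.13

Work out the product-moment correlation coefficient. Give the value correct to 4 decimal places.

r = (nΣgh − ΣgΣh) / √[(nΣg² − (Σg)²)(nΣh² − (Σh)²)]
Numerator: 7×2408.13 − 184.2×89 = 463.11
Denominator: √[(36808.52 − 33929.64)(10210.48 − 7921)] = √[2878.88 × 2289.48] = 2567.3212
r = 463.11 / 2567.3212 ≈ 0.1804

0.1804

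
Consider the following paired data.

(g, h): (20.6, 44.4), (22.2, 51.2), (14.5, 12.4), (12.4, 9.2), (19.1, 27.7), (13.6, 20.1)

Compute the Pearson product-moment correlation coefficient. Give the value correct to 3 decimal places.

0.949

n = 6, Σg = 102.4, Σh = 165, Σg² = 1830.98, Σh² = 6002.5, Σgh = 3147.59
nΣgh − ΣgΣh = 18885.54 − 16896 = 1989.54
nΣg² − (Σg)² = 10985.88 − 10485.76 = 500.12; nΣh² − (Σh)² = 36015 − 27225 = 8790
r = 1989.54 / √(500.12 × 8790) = 1989.54 / 2096.6771 ≈ 0.949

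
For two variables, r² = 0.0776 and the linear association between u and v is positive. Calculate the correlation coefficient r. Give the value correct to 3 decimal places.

|r| = √0.0776 = 0.279
The association is positive, so r = 0.279.

0.279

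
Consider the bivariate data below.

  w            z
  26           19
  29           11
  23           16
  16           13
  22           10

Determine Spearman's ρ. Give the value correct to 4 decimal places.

Rank w: 4, 5, 3, 1, 2
Rank z: 5, 2, 4, 3, 1
d = rank(w) − rank(z): -1, 3, -1, -2, 1; Σd² = 16
ρ = 1 − 6Σd² / [n(n²−1)] = 1 − 6×16 / (5×24) = 1 − 96/120 ≈ 0.2000

0.2000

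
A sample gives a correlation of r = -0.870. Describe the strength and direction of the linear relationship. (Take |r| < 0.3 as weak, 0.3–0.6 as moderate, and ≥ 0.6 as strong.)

r = -0.870 < 0 so the relationship is negative.
|r| = 0.870, which falls in the strong range.

strong negative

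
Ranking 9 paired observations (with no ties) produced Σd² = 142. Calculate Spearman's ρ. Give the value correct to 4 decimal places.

ρ = 1 − 6Σd² / [n(n²−1)] = 1 − 6×142 / (9×80)
  = 1 − 852/720 = 1 − 1.18333 ≈ -0.1833

-0.1833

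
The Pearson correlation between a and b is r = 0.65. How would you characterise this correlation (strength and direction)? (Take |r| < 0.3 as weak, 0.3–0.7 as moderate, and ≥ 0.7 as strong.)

moderate positive

r = 0.65 > 0 so the relationship is positive.
|r| = 0.65, which falls in the moderate range.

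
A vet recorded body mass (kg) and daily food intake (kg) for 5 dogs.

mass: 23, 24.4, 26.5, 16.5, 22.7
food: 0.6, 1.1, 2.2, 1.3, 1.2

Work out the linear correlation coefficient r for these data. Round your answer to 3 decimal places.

0.330

n = 5, Σx = 113.1, Σy = 6.4, Σx² = 2614.15, Σy² = 9.54, Σxy = 147.63
nΣxy − ΣxΣy = 738.15 − 723.84 = 14.31
nΣx² − (Σx)² = 13070.75 − 12791.61 = 279.14; nΣy² − (Σy)² = 47.7 − 40.96 = 6.74
r = 14.31 / √(279.14 × 6.74) = 14.31 / 43.3751 ≈ 0.330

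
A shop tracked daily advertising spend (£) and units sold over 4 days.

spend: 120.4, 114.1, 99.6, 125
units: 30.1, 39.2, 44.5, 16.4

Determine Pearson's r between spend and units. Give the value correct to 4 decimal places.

n = 4, Σx = 459.1, Σy = 130.2, Σx² = 53060.13, Σy² = 4691.86, Σxy = 14578.96
nΣxy − ΣxΣy = 58315.84 − 59774.82 = -1458.98
nΣx² − (Σx)² = 212240.52 − 210772.81 = 1467.71; nΣy² − (Σy)² = 18767.44 − 16952.04 = 1815.4
r = -1458.98 / √(1467.71 × 1815.4) = -1458.98 / 1632.3237 ≈ -0.8938

-0.8938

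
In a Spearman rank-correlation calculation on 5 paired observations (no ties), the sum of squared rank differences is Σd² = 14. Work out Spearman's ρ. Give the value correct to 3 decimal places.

0.300

ρ = 1 − 6Σd² / [n(n²−1)] = 1 − 6×14 / (5×24)
  = 1 − 84/120 = 1 − 0.7000 ≈ 0.300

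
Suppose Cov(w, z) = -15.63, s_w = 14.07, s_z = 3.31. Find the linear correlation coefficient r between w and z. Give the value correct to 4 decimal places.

-0.3356

r = Cov(w,z) / (s_w · s_z) = -15.63 / (14.07 × 3.31)
  = -15.63 / 46.5717 ≈ -0.3356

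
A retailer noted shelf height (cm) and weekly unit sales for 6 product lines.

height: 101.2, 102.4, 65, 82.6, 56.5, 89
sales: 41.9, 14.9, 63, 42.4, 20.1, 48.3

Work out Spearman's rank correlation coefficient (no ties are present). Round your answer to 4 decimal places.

Rank height: 5, 6, 2, 3, 1, 4
Rank sales: 3, 1, 6, 4, 2, 5
d = rank(height) − rank(sales): 2, 5, -4, -1, -1, -1; Σd² = 48
ρ = 1 − 6Σd² / [n(n²−1)] = 1 − 6×48 / (6×35) = 1 − 288/210 ≈ -0.3714

-0.3714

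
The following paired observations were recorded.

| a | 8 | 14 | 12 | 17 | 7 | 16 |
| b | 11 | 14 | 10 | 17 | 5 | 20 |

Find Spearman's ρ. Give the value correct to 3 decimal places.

Rank a: 2, 4, 3, 6, 1, 5
Rank b: 3, 4, 2, 5, 1, 6
d = rank(a) − rank(b): -1, 0, 1, 1, 0, -1; Σd² = 4
ρ = 1 − 6Σd² / [n(n²−1)] = 1 − 6×4 / (6×35) = 1 − 24/210 ≈ 0.886

0.886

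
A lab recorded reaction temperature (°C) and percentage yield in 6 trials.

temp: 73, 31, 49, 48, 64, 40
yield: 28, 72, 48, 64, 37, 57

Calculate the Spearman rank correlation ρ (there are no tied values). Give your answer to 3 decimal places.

Rank temp: 6, 1, 4, 3, 5, 2
Rank yield: 1, 6, 3, 5, 2, 4
d = rank(temp) − rank(yield): 5, -5, 1, -2, 3, -2; Σd² = 68
ρ = 1 − 6Σd² / [n(n²−1)] = 1 − 6×68 / (6×35) = 1 − 408/210 ≈ -0.943

-0.943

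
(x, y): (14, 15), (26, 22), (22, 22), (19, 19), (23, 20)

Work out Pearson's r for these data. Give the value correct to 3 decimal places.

0.927

n = 5, Σx = 104, Σy = 98, Σx² = 2246, Σy² = 1954, Σxy = 2087
nΣxy − ΣxΣy = 10435 − 10192 = 243
nΣx² − (Σx)² = 11230 − 10816 = 414; nΣy² − (Σy)² = 9770 − 9604 = 166
r = 243 / √(414 × 166) = 243 / 262.1526 ≈ 0.927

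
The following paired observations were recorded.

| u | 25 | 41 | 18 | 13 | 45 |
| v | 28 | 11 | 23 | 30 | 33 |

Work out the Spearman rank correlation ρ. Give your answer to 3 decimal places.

0.100

Rank u: 3, 4, 2, 1, 5
Rank v: 3, 1, 2, 4, 5
d = rank(u) − rank(v): 0, 3, 0, -3, 0; Σd² = 18
ρ = 1 − 6Σd² / [n(n²−1)] = 1 − 6×18 / (5×24) = 1 − 108/120 ≈ 0.100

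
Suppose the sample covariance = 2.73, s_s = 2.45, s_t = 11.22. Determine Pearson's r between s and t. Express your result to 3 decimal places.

0.099

r = Cov(s,t) / (s_s · s_t) = 2.73 / (2.45 × 11.22)
  = 2.73 / 27.4890 ≈ 0.099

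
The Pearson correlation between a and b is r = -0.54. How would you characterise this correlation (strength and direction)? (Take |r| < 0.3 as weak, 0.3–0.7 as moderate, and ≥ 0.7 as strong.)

r = -0.54 < 0 so the relationship is negative.
|r| = 0.54, which falls in the moderate range.

moderate negative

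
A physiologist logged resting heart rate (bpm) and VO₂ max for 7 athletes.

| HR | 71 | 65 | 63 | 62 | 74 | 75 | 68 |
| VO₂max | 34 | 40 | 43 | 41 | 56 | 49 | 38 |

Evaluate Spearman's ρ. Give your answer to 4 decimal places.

0.2857

Rank HR: 5, 3, 2, 1, 6, 7, 4
Rank VO₂max: 1, 3, 5, 4, 7, 6, 2
d = rank(HR) − rank(VO₂max): 4, 0, -3, -3, -1, 1, 2; Σd² = 40
ρ = 1 − 6Σd² / [n(n²−1)] = 1 − 6×40 / (7×48) = 1 − 240/336 ≈ 0.2857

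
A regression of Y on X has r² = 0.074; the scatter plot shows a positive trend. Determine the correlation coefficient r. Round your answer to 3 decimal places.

|r| = √0.074 = 0.272
The association is positive, so r = 0.272.

0.272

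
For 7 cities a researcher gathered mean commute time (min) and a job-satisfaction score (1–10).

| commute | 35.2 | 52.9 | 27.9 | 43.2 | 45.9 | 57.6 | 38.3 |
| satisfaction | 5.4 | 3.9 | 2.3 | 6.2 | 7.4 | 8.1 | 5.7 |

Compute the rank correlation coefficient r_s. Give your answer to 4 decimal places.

0.6429

Rank commute: 2, 6, 1, 4, 5, 7, 3
Rank satisfaction: 3, 2, 1, 5, 6, 7, 4
d = rank(commute) − rank(satisfaction): -1, 4, 0, -1, -1, 0, -1; Σd² = 20
ρ = 1 − 6Σd² / [n(n²−1)] = 1 − 6×20 / (7×48) = 1 − 120/336 ≈ 0.6429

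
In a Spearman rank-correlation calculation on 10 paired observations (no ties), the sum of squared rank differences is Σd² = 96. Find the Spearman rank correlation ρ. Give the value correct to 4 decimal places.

ρ = 1 − 6Σd² / [n(n²−1)] = 1 − 6×96 / (10×99)
  = 1 − 576/990 = 1 − 0.58182 ≈ 0.4182

0.4182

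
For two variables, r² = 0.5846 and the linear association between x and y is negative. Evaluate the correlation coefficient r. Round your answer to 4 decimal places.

-0.7646

|r| = √0.5846 = 0.7646
The association is negative, so r = −0.7646.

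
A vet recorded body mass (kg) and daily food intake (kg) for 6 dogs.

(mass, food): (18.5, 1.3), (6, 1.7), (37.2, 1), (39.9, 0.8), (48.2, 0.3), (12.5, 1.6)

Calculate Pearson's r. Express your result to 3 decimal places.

-0.970

n = 6, Σx = 162.3, Σy = 6.7, Σx² = 5833.59, Σy² = 8.87, Σxy = 137.83
nΣxy − ΣxΣy = 826.98 − 1087.41 = -260.43
nΣx² − (Σx)² = 35001.54 − 26341.29 = 8660.25; nΣy² − (Σy)² = 53.22 − 44.89 = 8.33
r = -260.43 / √(8660.25 × 8.33) = -260.43 / 268.5887 ≈ -0.970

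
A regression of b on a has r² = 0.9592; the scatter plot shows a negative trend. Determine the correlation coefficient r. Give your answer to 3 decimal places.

|r| = √0.9592 = 0.979
The association is negative, so r = −0.979.

-0.979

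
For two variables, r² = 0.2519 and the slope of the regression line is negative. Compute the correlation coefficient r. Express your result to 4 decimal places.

-0.5019

|r| = √0.2519 = 0.5019
The association is negative, so r = −0.5019.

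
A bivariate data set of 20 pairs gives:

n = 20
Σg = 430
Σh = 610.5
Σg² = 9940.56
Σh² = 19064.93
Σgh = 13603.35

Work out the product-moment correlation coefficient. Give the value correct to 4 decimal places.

r = (nΣgh − ΣgΣh) / √[(nΣg² − (Σg)²)(nΣh² − (Σh)²)]
Numerator: 20×13603.35 − 430×610.5 = 9552
Denominator: √[(198811.2 − 184900)(381298.6 − 372710.25)] = √[13911.2 × 8588.35] = 10930.4279
r = 9552 / 10930.4279 ≈ 0.8739

0.8739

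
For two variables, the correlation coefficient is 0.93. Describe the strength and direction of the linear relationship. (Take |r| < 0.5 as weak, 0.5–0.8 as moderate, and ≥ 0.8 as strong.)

r = 0.93 > 0 so the relationship is positive.
|r| = 0.93, which falls in the strong range.

strong positive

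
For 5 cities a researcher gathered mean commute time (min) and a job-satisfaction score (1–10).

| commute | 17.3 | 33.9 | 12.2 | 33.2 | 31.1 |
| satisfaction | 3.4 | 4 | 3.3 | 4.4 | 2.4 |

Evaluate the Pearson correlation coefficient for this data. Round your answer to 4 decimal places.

0.2756

n = 5, Σx = 127.7, Σy = 17.5, Σx² = 3666.79, Σy² = 63.57, Σxy = 455.4
nΣxy − ΣxΣy = 2277 − 2234.75 = 42.25
nΣx² − (Σx)² = 18333.95 − 16307.29 = 2026.66; nΣy² − (Σy)² = 317.85 − 306.25 = 11.6
r = 42.25 / √(2026.66 × 11.6) = 42.25 / 153.3273 ≈ 0.2756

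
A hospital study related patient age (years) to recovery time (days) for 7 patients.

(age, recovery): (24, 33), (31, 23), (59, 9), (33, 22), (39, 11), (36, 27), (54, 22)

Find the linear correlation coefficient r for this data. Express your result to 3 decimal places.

-0.693

n = 7, Σx = 276, Σy = 147, Σx² = 11840, Σy² = 3517, Σxy = 5351
nΣxy − ΣxΣy = 37457 − 40572 = -3115
nΣx² − (Σx)² = 82880 − 76176 = 6704; nΣy² − (Σy)² = 24619 − 21609 = 3010
r = -3115 / √(6704 × 3010) = -3115 / 4492.1086 ≈ -0.693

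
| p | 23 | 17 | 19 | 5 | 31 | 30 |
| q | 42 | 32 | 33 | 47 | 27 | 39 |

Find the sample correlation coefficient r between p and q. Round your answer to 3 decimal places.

-0.580

n = 6, Σp = 125, Σq = 220, Σp² = 3065, Σq² = 8336, Σpq = 4379
nΣpq − ΣpΣq = 26274 − 27500 = -1226
nΣp² − (Σp)² = 18390 − 15625 = 2765; nΣq² − (Σq)² = 50016 − 48400 = 1616
r = -1226 / √(2765 × 1616) = -1226 / 2113.8212 ≈ -0.580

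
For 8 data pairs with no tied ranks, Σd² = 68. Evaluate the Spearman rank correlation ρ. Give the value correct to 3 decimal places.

ρ = 1 − 6Σd² / [n(n²−1)] = 1 − 6×68 / (8×63)
  = 1 − 408/504 = 1 − 0.8095 ≈ 0.190

0.190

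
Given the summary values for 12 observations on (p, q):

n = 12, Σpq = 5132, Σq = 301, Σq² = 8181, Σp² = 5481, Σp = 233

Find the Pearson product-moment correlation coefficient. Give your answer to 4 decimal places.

-0.9169

r = (nΣpq − ΣpΣq) / √[(nΣp² − (Σp)²)(nΣq² − (Σq)²)]
Numerator: 12×5132 − 233×301 = -8549
Denominator: √[(65772 − 54289)(98172 − 90601)] = √[11483 × 7571] = 9324.0438
r = -8549 / 9324.0438 ≈ -0.9169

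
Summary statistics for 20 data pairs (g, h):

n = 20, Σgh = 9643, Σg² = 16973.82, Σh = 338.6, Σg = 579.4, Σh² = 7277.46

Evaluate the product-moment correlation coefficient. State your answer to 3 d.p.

r = (nΣgh − ΣgΣh) / √[(nΣg² − (Σg)²)(nΣh² − (Σh)²)]
Numerator: 20×9643 − 579.4×338.6 = -3324.84
Denominator: √[(339476.4 − 335704.36)(145549.2 − 114649.96)] = √[3772.04 × 30899.24] = 10795.9793
r = -3324.84 / 10795.9793 ≈ -0.308

-0.308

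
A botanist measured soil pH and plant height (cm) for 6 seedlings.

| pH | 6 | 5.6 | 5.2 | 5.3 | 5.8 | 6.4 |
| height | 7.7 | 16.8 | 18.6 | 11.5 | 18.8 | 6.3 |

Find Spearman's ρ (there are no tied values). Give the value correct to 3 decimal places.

Rank pH: 5, 3, 1, 2, 4, 6
Rank height: 2, 4, 5, 3, 6, 1
d = rank(pH) − rank(height): 3, -1, -4, -1, -2, 5; Σd² = 56
ρ = 1 − 6Σd² / [n(n²−1)] = 1 − 6×56 / (6×35) = 1 − 336/210 ≈ -0.600

-0.600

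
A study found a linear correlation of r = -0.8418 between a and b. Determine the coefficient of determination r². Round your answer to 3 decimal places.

0.709

r² = (-0.8418)² = 0.709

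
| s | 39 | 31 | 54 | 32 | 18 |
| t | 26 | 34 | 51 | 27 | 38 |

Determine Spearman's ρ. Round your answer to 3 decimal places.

0.000

Rank s: 4, 2, 5, 3, 1
Rank t: 1, 3, 5, 2, 4
d = rank(s) − rank(t): 3, -1, 0, 1, -3; Σd² = 20
ρ = 1 − 6Σd² / [n(n²−1)] = 1 − 6×20 / (5×24) = 1 − 120/120 ≈ 0.000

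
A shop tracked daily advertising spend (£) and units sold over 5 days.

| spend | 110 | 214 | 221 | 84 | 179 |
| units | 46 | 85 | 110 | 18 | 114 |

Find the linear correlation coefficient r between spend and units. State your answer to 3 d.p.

n = 5, Σx = 808, Σy = 373, Σx² = 145834, Σy² = 34761, Σxy = 69478
nΣxy − ΣxΣy = 347390 − 301384 = 46006
nΣx² − (Σx)² = 729170 − 652864 = 76306; nΣy² − (Σy)² = 173805 − 139129 = 34676
r = 46006 / √(76306 × 34676) = 46006 / 51439.1568 ≈ 0.894

0.894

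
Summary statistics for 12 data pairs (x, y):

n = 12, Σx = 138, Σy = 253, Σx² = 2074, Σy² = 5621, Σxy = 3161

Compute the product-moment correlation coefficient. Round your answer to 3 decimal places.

r = (nΣxy − ΣxΣy) / √[(nΣx² − (Σx)²)(nΣy² − (Σy)²)]
Numerator: 12×3161 − 138×253 = 3018
Denominator: √[(24888 − 19044)(67452 − 64009)] = √[5844 × 3443] = 4485.6317
r = 3018 / 4485.6317 ≈ 0.673

0.673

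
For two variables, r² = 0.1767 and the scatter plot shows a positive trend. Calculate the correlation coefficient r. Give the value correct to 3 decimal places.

0.420

|r| = √0.1767 = 0.420
The association is positive, so r = 0.420.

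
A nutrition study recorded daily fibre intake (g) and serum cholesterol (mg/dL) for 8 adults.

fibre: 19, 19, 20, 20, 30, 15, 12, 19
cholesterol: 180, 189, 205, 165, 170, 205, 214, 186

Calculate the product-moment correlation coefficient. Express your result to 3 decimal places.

n = 8, Σx = 154, Σy = 1514, Σx² = 3152, Σy² = 288688, Σxy = 28688
nΣxy − ΣxΣy = 229504 − 233156 = -3652
nΣx² − (Σx)² = 25216 − 23716 = 1500; nΣy² − (Σy)² = 2309504 − 2292196 = 17308
r = -3652 / √(1500 × 17308) = -3652 / 5095.2919 ≈ -0.717

-0.717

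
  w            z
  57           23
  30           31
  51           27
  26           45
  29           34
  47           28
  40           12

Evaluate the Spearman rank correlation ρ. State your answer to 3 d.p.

Rank w: 7, 3, 6, 1, 2, 5, 4
Rank z: 2, 5, 3, 7, 6, 4, 1
d = rank(w) − rank(z): 5, -2, 3, -6, -4, 1, 3; Σd² = 100
ρ = 1 − 6Σd² / [n(n²−1)] = 1 − 6×100 / (7×48) = 1 − 600/336 ≈ -0.786

-0.786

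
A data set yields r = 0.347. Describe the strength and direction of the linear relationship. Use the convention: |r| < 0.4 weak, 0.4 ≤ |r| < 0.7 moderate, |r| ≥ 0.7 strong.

weak positive

r = 0.347 > 0 so the relationship is positive.
|r| = 0.347, which falls in the weak range.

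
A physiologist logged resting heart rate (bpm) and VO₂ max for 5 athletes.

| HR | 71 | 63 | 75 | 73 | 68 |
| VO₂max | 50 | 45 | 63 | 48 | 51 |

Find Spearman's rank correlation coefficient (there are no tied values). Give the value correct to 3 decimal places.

Rank HR: 3, 1, 5, 4, 2
Rank VO₂max: 3, 1, 5, 2, 4
d = rank(HR) − rank(VO₂max): 0, 0, 0, 2, -2; Σd² = 8
ρ = 1 − 6Σd² / [n(n²−1)] = 1 − 6×8 / (5×24) = 1 − 48/120 ≈ 0.600

0.600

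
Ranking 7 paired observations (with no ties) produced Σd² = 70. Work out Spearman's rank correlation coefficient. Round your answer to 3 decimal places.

ρ = 1 − 6Σd² / [n(n²−1)] = 1 − 6×70 / (7×48)
  = 1 − 420/336 = 1 − 1.2500 ≈ -0.250

-0.250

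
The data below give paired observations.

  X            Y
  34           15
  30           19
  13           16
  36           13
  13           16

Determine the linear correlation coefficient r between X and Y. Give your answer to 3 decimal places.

n = 5, ΣX = 126, ΣY = 79, ΣX² = 3690, ΣY² = 1267, ΣXY = 1964
nΣXY − ΣXΣY = 9820 − 9954 = -134
nΣX² − (ΣX)² = 18450 − 15876 = 2574; nΣY² − (ΣY)² = 6335 − 6241 = 94
r = -134 / √(2574 × 94) = -134 / 491.8902 ≈ -0.272

-0.272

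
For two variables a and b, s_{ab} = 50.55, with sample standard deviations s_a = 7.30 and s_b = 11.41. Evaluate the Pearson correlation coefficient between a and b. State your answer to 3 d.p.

r = Cov(a,b) / (s_a · s_b) = 50.55 / (7.30 × 11.41)
  = 50.55 / 83.2930 ≈ 0.607

0.607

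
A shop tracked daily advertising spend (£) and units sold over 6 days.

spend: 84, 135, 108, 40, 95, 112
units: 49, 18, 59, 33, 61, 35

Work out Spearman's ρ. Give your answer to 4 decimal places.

-0.2571

Rank spend: 2, 6, 4, 1, 3, 5
Rank units: 4, 1, 5, 2, 6, 3
d = rank(spend) − rank(units): -2, 5, -1, -1, -3, 2; Σd² = 44
ρ = 1 − 6Σd² / [n(n²−1)] = 1 − 6×44 / (6×35) = 1 − 264/210 ≈ -0.2571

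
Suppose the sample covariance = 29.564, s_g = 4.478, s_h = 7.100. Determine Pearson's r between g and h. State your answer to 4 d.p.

r = Cov(g,h) / (s_g · s_h) = 29.564 / (4.478 × 7.100)
  = 29.564 / 31.7938 ≈ 0.9299

0.9299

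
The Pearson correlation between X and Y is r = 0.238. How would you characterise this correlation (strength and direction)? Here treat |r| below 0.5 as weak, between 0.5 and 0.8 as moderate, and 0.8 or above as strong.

weak positive

r = 0.238 > 0 so the relationship is positive.
|r| = 0.238, which falls in the weak range.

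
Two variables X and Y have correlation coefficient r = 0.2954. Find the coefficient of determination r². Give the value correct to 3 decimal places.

0.087

r² = (0.2954)² = 0.087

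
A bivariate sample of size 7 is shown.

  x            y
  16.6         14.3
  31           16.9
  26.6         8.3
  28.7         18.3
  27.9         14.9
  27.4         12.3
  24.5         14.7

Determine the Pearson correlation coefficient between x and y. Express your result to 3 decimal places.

0.199

n = 7, Σx = 182.7, Σy = 99.7, Σx² = 4897.23, Σy² = 1483.27, Σxy = 2620.15
nΣxy − ΣxΣy = 18341.05 − 18215.19 = 125.86
nΣx² − (Σx)² = 34280.61 − 33379.29 = 901.32; nΣy² − (Σy)² = 10382.89 − 9940.09 = 442.8
r = 125.86 / √(901.32 × 442.8) = 125.86 / 631.7472 ≈ 0.199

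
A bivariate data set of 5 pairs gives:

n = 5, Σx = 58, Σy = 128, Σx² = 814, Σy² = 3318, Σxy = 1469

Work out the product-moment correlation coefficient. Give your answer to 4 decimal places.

-0.2072

r = (nΣxy − ΣxΣy) / √[(nΣx² − (Σx)²)(nΣy² − (Σy)²)]
Numerator: 5×1469 − 58×128 = -79
Denominator: √[(4070 − 3364)(16590 − 16384)] = √[706 × 206] = 381.3607
r = -79 / 381.3607 ≈ -0.2072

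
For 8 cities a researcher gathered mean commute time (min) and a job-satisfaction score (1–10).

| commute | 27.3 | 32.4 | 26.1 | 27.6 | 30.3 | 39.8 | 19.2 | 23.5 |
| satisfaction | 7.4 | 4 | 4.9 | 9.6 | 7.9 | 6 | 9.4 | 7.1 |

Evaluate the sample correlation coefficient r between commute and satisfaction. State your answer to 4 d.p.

-0.4872

n = 8, Σx = 226.2, Σy = 56.3, Σx² = 6661.04, Σy² = 424.11, Σxy = 1549.97
nΣxy − ΣxΣy = 12399.76 − 12735.06 = -335.3
nΣx² − (Σx)² = 53288.32 − 51166.44 = 2121.88; nΣy² − (Σy)² = 3392.88 − 3169.69 = 223.19
r = -335.3 / √(2121.88 × 223.19) = -335.3 / 688.1732 ≈ -0.4872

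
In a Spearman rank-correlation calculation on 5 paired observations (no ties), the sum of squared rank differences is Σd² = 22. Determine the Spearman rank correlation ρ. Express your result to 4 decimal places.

ρ = 1 − 6Σd² / [n(n²−1)] = 1 − 6×22 / (5×24)
  = 1 − 132/120 = 1 − 1.10000 ≈ -0.1000

-0.1000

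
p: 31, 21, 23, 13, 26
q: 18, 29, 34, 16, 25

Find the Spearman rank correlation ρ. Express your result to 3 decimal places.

0.100

Rank p: 5, 2, 3, 1, 4
Rank q: 2, 4, 5, 1, 3
d = rank(p) − rank(q): 3, -2, -2, 0, 1; Σd² = 18
ρ = 1 − 6Σd² / [n(n²−1)] = 1 − 6×18 / (5×24) = 1 − 108/120 ≈ 0.100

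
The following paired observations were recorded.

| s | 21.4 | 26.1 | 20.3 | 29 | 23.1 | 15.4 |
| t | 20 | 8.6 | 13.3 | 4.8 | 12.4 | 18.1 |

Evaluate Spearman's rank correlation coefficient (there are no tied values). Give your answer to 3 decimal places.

Rank s: 3, 5, 2, 6, 4, 1
Rank t: 6, 2, 4, 1, 3, 5
d = rank(s) − rank(t): -3, 3, -2, 5, 1, -4; Σd² = 64
ρ = 1 − 6Σd² / [n(n²−1)] = 1 − 6×64 / (6×35) = 1 − 384/210 ≈ -0.829

-0.829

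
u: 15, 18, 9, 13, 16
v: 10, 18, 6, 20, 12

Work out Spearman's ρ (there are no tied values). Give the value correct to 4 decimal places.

Rank u: 3, 5, 1, 2, 4
Rank v: 2, 4, 1, 5, 3
d = rank(u) − rank(v): 1, 1, 0, -3, 1; Σd² = 12
ρ = 1 − 6Σd² / [n(n²−1)] = 1 − 6×12 / (5×24) = 1 − 72/120 ≈ 0.4000

0.4000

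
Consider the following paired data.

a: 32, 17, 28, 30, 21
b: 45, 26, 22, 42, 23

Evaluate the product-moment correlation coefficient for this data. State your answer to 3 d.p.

n = 5, Σa = 128, Σb = 158, Σa² = 3438, Σb² = 5478, Σab = 4241
nΣab − ΣaΣb = 21205 − 20224 = 981
nΣa² − (Σa)² = 17190 − 16384 = 806; nΣb² − (Σb)² = 27390 − 24964 = 2426
r = 981 / √(806 × 2426) = 981 / 1398.3404 ≈ 0.702

0.702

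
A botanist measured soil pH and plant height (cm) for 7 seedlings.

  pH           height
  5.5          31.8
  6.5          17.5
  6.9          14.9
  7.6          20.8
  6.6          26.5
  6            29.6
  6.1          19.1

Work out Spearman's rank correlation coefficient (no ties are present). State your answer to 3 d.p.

Rank pH: 1, 4, 6, 7, 5, 2, 3
Rank height: 7, 2, 1, 4, 5, 6, 3
d = rank(pH) − rank(height): -6, 2, 5, 3, 0, -4, 0; Σd² = 90
ρ = 1 − 6Σd² / [n(n²−1)] = 1 − 6×90 / (7×48) = 1 − 540/336 ≈ -0.607

-0.607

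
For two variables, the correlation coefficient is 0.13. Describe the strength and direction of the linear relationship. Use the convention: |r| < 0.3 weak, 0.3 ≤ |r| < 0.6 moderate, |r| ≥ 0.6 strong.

weak positive

r = 0.13 > 0 so the relationship is positive.
|r| = 0.13, which falls in the weak range.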